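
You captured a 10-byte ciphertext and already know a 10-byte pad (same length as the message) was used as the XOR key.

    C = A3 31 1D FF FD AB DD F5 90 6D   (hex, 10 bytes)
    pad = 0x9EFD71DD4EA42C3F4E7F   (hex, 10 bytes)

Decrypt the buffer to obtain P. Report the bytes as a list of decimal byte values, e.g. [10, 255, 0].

XOR is its own inverse, so applying the key byte-wise gives the result directly.
a3 ^ 9e = 3d
31 ^ fd = cc
1d ^ 71 = 6c
ff ^ dd = 22
fd ^ 4e = b3
ab ^ a4 = 0f
dd ^ 2c = f1
f5 ^ 3f = ca
90 ^ 4e = de
6d ^ 7f = 12

[61, 204, 108, 34, 179, 15, 241, 202, 222, 18]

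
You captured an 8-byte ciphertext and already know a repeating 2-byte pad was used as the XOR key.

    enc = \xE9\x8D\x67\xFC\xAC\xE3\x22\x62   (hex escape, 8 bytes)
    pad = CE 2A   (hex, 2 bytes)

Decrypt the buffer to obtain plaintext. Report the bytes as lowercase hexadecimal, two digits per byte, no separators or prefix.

The 2-byte key repeats, so the effective keystream is ce 2a ce 2a ce 2a ce 2a.
byte 0: 11101001 XOR 11001110 = 00100111
byte 1: 10001101 XOR 00101010 = 10100111
byte 2: 01100111 XOR 11001110 = 10101001
byte 3: 11111100 XOR 00101010 = 11010110
byte 4: 10101100 XOR 11001110 = 01100010
byte 5: 11100011 XOR 00101010 = 11001001
byte 6: 00100010 XOR 11001110 = 11101100
byte 7: 01100010 XOR 00101010 = 01001000

27a7a9d662c9ec48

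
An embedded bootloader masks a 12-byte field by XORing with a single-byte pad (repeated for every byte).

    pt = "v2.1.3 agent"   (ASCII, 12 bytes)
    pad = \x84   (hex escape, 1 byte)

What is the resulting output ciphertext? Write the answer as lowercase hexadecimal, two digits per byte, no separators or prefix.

f2b6aab5aab7a4e5e3e1eaf0

The 1-byte key repeats, so the effective keystream is 84 84 84 84 84 84 84 84 84 84 84 84.
byte 0: 76 ^ 84 = f2
byte 1: 32 ^ 84 = b6
byte 2: 2e ^ 84 = aa
byte 3: 31 ^ 84 = b5
byte 4: 2e ^ 84 = aa
byte 5: 33 ^ 84 = b7
byte 6: 20 ^ 84 = a4
byte 7: 61 ^ 84 = e5
byte 8: 67 ^ 84 = e3
byte 9: 65 ^ 84 = e1
byte 10: 6e ^ 84 = ea
byte 11: 74 ^ 84 = f0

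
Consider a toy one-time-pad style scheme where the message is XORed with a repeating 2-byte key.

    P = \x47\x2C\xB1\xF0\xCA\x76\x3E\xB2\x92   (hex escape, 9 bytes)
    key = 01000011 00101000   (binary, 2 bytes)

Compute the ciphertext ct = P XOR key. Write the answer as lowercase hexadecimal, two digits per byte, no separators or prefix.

The 2-byte key repeats, so the effective keystream is 43 28 43 28 43 28 43 28 43.
byte 0: 47 ⊕ 43 = 04
byte 1: 2c ⊕ 28 = 04
byte 2: b1 ⊕ 43 = f2
byte 3: f0 ⊕ 28 = d8
byte 4: ca ⊕ 43 = 89
byte 5: 76 ⊕ 28 = 5e
byte 6: 3e ⊕ 43 = 7d
byte 7: b2 ⊕ 28 = 9a
byte 8: 92 ⊕ 43 = d1

0404f2d8895e7d9ad1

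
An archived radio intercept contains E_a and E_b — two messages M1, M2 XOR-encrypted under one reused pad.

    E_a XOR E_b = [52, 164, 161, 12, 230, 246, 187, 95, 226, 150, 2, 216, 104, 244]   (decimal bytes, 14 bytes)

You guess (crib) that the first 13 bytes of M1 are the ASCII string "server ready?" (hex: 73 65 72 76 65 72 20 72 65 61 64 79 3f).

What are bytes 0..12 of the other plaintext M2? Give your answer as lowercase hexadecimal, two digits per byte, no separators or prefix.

47c1d37a83849b2d87f766a157

Since E_a ⊕ E_b = M1 ⊕ M2, XORing with the guessed M1 bytes yields the corresponding M2 bytes: M2 = (E_a ⊕ E_b) ⊕ M1.
34 XOR 73 = 47
a4 XOR 65 = c1
a1 XOR 72 = d3
0c XOR 76 = 7a
e6 XOR 65 = 83
f6 XOR 72 = 84
bb XOR 20 = 9b
5f XOR 72 = 2d
e2 XOR 65 = 87
96 XOR 61 = f7
02 XOR 64 = 66
d8 XOR 79 = a1
68 XOR 3f = 57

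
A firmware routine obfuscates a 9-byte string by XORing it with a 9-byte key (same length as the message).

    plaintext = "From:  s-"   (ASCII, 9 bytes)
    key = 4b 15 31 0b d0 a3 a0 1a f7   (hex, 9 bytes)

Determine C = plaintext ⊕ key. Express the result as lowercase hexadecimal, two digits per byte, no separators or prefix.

0d675e66ea838069da

XOR is its own inverse, so applying the key byte-wise gives the result directly.
byte 0: 46 ⊕ 4b = 0d
byte 1: 72 ⊕ 15 = 67
byte 2: 6f ⊕ 31 = 5e
byte 3: 6d ⊕ 0b = 66
byte 4: 3a ⊕ d0 = ea
byte 5: 20 ⊕ a3 = 83
byte 6: 20 ⊕ a0 = 80
byte 7: 73 ⊕ 1a = 69
byte 8: 2d ⊕ f7 = da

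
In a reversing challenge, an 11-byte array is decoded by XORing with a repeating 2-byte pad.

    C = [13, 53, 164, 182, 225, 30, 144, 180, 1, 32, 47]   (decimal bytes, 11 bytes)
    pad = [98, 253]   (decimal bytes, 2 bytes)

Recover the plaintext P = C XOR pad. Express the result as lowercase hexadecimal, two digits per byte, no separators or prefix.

The 2-byte key repeats, so the effective keystream is 62 fd 62 fd 62 fd 62 fd 62 fd 62.
byte 0: 0d ⊕ 62 = 6f
byte 1: 35 ⊕ fd = c8
byte 2: a4 ⊕ 62 = c6
byte 3: b6 ⊕ fd = 4b
byte 4: e1 ⊕ 62 = 83
byte 5: 1e ⊕ fd = e3
byte 6: 90 ⊕ 62 = f2
byte 7: b4 ⊕ fd = 49
byte 8: 01 ⊕ 62 = 63
byte 9: 20 ⊕ fd = dd
byte 10: 2f ⊕ 62 = 4d

6fc8c64b83e3f24963dd4d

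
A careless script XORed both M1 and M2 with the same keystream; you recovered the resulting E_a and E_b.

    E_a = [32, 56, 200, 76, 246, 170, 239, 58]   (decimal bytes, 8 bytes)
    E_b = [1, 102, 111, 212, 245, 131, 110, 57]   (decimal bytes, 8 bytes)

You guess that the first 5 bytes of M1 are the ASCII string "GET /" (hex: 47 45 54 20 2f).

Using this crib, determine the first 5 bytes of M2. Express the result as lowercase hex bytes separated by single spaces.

First, E_a ⊕ E_b = (M1 ⊕ K) ⊕ (M2 ⊕ K) = M1 ⊕ M2, so the key drops out. Then M2 = (M1 ⊕ M2) ⊕ M1 over the first 5 bytes.
byte 0: (20 XOR 01) XOR 47 = 21 XOR 47 = 66
byte 1: (38 XOR 66) XOR 45 = 5e XOR 45 = 1b
byte 2: (c8 XOR 6f) XOR 54 = a7 XOR 54 = f3
byte 3: (4c XOR d4) XOR 20 = 98 XOR 20 = b8
byte 4: (f6 XOR f5) XOR 2f = 03 XOR 2f = 2c

66 1b f3 b8 2c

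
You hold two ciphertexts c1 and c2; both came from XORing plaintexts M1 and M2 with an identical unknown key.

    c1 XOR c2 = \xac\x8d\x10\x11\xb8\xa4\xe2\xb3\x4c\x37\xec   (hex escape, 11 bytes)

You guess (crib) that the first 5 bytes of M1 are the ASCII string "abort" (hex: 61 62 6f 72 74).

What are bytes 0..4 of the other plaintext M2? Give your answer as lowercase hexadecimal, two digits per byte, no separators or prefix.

cdef7f63cc

Since c1 ⊕ c2 = M1 ⊕ M2, XORing with the guessed M1 bytes yields the corresponding M2 bytes: M2 = (c1 ⊕ c2) ⊕ M1.
172 XOR  97 = 205
141 XOR  98 = 239
 16 XOR 111 = 127
 17 XOR 114 =  99
184 XOR 116 = 204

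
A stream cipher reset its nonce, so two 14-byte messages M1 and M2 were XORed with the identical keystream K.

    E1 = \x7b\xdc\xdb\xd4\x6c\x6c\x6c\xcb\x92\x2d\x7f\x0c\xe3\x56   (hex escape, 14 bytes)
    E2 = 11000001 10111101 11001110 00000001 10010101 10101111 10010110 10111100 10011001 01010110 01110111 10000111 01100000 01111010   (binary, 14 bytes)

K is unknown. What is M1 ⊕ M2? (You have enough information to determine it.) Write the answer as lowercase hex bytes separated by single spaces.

ba 61 15 d5 f9 c3 fa 77 0b 7b 08 8b 83 2c

E1 ⊕ E2 = (M1 ⊕ K) ⊕ (M2 ⊕ K) = M1 ⊕ M2 — the shared key cancels under XOR.
123 ^ 193 = 186
220 ^ 189 =  97
219 ^ 206 =  21
212 ^   1 = 213
108 ^ 149 = 249
108 ^ 175 = 195
108 ^ 150 = 250
203 ^ 188 = 119
146 ^ 153 =  11
 45 ^  86 = 123
127 ^ 119 =   8
 12 ^ 135 = 139
227 ^  96 = 131
 86 ^ 122 =  44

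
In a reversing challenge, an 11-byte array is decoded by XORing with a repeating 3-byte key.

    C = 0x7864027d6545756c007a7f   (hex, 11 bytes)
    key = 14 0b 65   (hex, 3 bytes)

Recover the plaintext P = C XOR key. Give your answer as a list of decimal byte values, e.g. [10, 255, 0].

[108, 111, 103, 105, 110, 32, 97, 103, 101, 110, 116]

The 3-byte key repeats, so the effective keystream is 14 0b 65 14 0b 65 14 0b 65 14 0b.
byte 0: 78 ⊕ 14 = 6c
byte 1: 64 ⊕ 0b = 6f
byte 2: 02 ⊕ 65 = 67
byte 3: 7d ⊕ 14 = 69
byte 4: 65 ⊕ 0b = 6e
byte 5: 45 ⊕ 65 = 20
byte 6: 75 ⊕ 14 = 61
byte 7: 6c ⊕ 0b = 67
byte 8: 00 ⊕ 65 = 65
byte 9: 7a ⊕ 14 = 6e
byte 10: 7f ⊕ 0b = 74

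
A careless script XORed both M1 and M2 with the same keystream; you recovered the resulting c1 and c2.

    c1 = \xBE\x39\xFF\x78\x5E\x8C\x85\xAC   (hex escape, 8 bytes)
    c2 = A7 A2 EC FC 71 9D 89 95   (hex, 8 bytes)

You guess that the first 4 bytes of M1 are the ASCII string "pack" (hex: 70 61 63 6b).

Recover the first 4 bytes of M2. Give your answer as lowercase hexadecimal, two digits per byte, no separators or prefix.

First, c1 ⊕ c2 = (M1 ⊕ K) ⊕ (M2 ⊕ K) = M1 ⊕ M2, so the key drops out. Then M2 = (M1 ⊕ M2) ⊕ M1 over the first 4 bytes.
byte 0: (be ⊕ a7) ⊕ 70 = 19 ⊕ 70 = 69
byte 1: (39 ⊕ a2) ⊕ 61 = 9b ⊕ 61 = fa
byte 2: (ff ⊕ ec) ⊕ 63 = 13 ⊕ 63 = 70
byte 3: (78 ⊕ fc) ⊕ 6b = 84 ⊕ 6b = ef

69fa70ef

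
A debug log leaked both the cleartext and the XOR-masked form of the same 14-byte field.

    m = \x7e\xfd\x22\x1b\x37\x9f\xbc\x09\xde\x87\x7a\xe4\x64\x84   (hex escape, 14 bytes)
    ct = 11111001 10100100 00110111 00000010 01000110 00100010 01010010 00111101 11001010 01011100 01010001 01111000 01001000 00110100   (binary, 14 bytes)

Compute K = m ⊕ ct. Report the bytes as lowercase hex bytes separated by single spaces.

87 59 15 19 71 bd ee 34 14 db 2b 9c 2c b0

Since ct = m ⊕ K, XORing both sides with m gives K = m ⊕ ct.
126 ^ 249 = 135
253 ^ 164 =  89
 34 ^  55 =  21
 27 ^   2 =  25
 55 ^  70 = 113
159 ^  34 = 189
188 ^  82 = 238
  9 ^  61 =  52
222 ^ 202 =  20
135 ^  92 = 219
122 ^  81 =  43
228 ^ 120 = 156
100 ^  72 =  44
132 ^  52 = 176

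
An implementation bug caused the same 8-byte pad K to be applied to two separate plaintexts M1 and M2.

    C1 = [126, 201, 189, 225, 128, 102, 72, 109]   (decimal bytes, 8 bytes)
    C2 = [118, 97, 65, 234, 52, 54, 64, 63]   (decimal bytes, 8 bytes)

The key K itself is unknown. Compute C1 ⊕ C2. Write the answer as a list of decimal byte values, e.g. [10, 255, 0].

C1 ⊕ C2 = (M1 ⊕ K) ⊕ (M2 ⊕ K) = M1 ⊕ M2 — the shared key cancels under XOR.
7e ⊕ 76 = 08
c9 ⊕ 61 = a8
bd ⊕ 41 = fc
e1 ⊕ ea = 0b
80 ⊕ 34 = b4
66 ⊕ 36 = 50
48 ⊕ 40 = 08
6d ⊕ 3f = 52

[8, 168, 252, 11, 180, 80, 8, 82]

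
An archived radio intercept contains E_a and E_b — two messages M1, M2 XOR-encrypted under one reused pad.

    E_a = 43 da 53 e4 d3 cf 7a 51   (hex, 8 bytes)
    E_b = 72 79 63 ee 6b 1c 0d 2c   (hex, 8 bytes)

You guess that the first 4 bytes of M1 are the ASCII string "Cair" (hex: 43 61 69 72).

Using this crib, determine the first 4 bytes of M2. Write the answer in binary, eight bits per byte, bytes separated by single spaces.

First, E_a ⊕ E_b = (M1 ⊕ K) ⊕ (M2 ⊕ K) = M1 ⊕ M2, so the key drops out. Then M2 = (M1 ⊕ M2) ⊕ M1 over the first 4 bytes.
byte 0: (43 xor 72) xor 43 = 31 xor 43 = 72
byte 1: (da xor 79) xor 61 = a3 xor 61 = c2
byte 2: (53 xor 63) xor 69 = 30 xor 69 = 59
byte 3: (e4 xor ee) xor 72 = 0a xor 72 = 78

01110010 11000010 01011001 01111000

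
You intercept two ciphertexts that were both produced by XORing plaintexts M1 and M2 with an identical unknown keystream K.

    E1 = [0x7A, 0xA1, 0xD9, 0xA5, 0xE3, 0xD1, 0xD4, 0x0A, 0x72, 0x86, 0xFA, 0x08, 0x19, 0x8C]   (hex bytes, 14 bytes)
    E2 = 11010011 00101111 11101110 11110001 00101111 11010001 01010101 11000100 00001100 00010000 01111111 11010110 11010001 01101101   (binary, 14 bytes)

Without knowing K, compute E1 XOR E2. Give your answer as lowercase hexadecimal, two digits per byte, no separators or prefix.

a98e3754cc0081ce7e9685dec8e1

E1 ⊕ E2 = (M1 ⊕ K) ⊕ (M2 ⊕ K) = M1 ⊕ M2 — the shared key cancels under XOR.
7a ⊕ d3 = a9
a1 ⊕ 2f = 8e
d9 ⊕ ee = 37
a5 ⊕ f1 = 54
e3 ⊕ 2f = cc
d1 ⊕ d1 = 00
d4 ⊕ 55 = 81
0a ⊕ c4 = ce
72 ⊕ 0c = 7e
86 ⊕ 10 = 96
fa ⊕ 7f = 85
08 ⊕ d6 = de
19 ⊕ d1 = c8
8c ⊕ 6d = e1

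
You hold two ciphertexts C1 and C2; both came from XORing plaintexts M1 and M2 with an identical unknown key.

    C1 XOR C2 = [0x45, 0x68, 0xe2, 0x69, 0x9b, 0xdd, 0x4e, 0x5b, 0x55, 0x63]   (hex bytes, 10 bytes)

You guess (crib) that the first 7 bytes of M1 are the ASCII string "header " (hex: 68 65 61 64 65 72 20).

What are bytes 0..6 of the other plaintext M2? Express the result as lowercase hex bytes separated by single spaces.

Since C1 ⊕ C2 = M1 ⊕ M2, XORing with the guessed M1 bytes yields the corresponding M2 bytes: M2 = (C1 ⊕ C2) ⊕ M1.
byte 0: 45 XOR 68 = 2d
byte 1: 68 XOR 65 = 0d
byte 2: e2 XOR 61 = 83
byte 3: 69 XOR 64 = 0d
byte 4: 9b XOR 65 = fe
byte 5: dd XOR 72 = af
byte 6: 4e XOR 20 = 6e

2d 0d 83 0d fe af 6e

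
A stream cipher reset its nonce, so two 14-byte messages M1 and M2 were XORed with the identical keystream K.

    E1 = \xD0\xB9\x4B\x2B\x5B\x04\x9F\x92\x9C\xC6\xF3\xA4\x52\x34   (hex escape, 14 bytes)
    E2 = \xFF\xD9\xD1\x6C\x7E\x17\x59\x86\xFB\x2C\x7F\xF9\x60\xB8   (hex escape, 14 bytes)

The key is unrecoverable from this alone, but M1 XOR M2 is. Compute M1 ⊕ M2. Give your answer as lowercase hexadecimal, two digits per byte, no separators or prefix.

2f609a472513c61467ea8c5d328c

E1 ⊕ E2 = (M1 ⊕ K) ⊕ (M2 ⊕ K) = M1 ⊕ M2 — the shared key cancels under XOR.
byte 0: d0 XOR ff = 2f
byte 1: b9 XOR d9 = 60
byte 2: 4b XOR d1 = 9a
byte 3: 2b XOR 6c = 47
byte 4: 5b XOR 7e = 25
byte 5: 04 XOR 17 = 13
byte 6: 9f XOR 59 = c6
byte 7: 92 XOR 86 = 14
byte 8: 9c XOR fb = 67
byte 9: c6 XOR 2c = ea
byte 10: f3 XOR 7f = 8c
byte 11: a4 XOR f9 = 5d
byte 12: 52 XOR 60 = 32
byte 13: 34 XOR b8 = 8c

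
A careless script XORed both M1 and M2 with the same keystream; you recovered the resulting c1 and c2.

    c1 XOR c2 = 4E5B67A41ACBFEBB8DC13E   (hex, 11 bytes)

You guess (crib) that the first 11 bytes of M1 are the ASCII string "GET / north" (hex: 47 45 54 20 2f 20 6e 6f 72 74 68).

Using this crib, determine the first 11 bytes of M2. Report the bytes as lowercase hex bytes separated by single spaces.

09 1e 33 84 35 eb 90 d4 ff b5 56

Since c1 ⊕ c2 = M1 ⊕ M2, XORing with the guessed M1 bytes yields the corresponding M2 bytes: M2 = (c1 ⊕ c2) ⊕ M1.
byte 0:  78 ^  71 =   9
byte 1:  91 ^  69 =  30
byte 2: 103 ^  84 =  51
byte 3: 164 ^  32 = 132
byte 4:  26 ^  47 =  53
byte 5: 203 ^  32 = 235
byte 6: 254 ^ 110 = 144
byte 7: 187 ^ 111 = 212
byte 8: 141 ^ 114 = 255
byte 9: 193 ^ 116 = 181
byte 10:  62 ^ 104 =  86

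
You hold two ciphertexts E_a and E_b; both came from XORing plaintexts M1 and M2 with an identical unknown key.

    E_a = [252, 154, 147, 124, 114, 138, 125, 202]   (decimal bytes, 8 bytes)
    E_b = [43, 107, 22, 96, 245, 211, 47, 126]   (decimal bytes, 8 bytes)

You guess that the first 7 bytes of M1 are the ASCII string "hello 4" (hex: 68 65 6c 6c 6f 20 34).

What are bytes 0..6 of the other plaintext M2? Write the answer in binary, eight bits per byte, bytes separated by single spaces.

10111111 10010100 11101001 01110000 11101000 01111001 01100110

First, E_a ⊕ E_b = (M1 ⊕ K) ⊕ (M2 ⊕ K) = M1 ⊕ M2, so the key drops out. Then M2 = (M1 ⊕ M2) ⊕ M1 over the first 7 bytes.
byte 0: (fc ⊕ 2b) ⊕ 68 = d7 ⊕ 68 = bf
byte 1: (9a ⊕ 6b) ⊕ 65 = f1 ⊕ 65 = 94
byte 2: (93 ⊕ 16) ⊕ 6c = 85 ⊕ 6c = e9
byte 3: (7c ⊕ 60) ⊕ 6c = 1c ⊕ 6c = 70
byte 4: (72 ⊕ f5) ⊕ 6f = 87 ⊕ 6f = e8
byte 5: (8a ⊕ d3) ⊕ 20 = 59 ⊕ 20 = 79
byte 6: (7d ⊕ 2f) ⊕ 34 = 52 ⊕ 34 = 66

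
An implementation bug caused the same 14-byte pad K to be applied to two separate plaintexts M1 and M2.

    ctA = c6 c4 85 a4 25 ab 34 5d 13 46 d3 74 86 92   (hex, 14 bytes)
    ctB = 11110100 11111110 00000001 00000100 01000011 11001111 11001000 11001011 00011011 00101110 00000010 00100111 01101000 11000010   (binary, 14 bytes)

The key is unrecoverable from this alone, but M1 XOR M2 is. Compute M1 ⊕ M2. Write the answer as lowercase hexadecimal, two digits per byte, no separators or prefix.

323a84a06664fc960868d153ee50

ctA ⊕ ctB = (M1 ⊕ K) ⊕ (M2 ⊕ K) = M1 ⊕ M2 — the shared key cancels under XOR.
c6 xor f4 = 32
c4 xor fe = 3a
85 xor 01 = 84
a4 xor 04 = a0
25 xor 43 = 66
ab xor cf = 64
34 xor c8 = fc
5d xor cb = 96
13 xor 1b = 08
46 xor 2e = 68
d3 xor 02 = d1
74 xor 27 = 53
86 xor 68 = ee
92 xor c2 = 50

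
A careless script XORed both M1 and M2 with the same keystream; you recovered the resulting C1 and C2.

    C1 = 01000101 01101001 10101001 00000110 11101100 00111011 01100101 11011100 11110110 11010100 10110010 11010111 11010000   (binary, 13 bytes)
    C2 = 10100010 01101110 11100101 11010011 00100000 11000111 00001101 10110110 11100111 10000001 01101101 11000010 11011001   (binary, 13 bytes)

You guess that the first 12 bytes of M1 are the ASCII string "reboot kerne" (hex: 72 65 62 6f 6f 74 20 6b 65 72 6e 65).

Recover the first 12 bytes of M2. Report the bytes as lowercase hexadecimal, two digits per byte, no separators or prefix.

First, C1 ⊕ C2 = (M1 ⊕ K) ⊕ (M2 ⊕ K) = M1 ⊕ M2, so the key drops out. Then M2 = (M1 ⊕ M2) ⊕ M1 over the first 12 bytes.
byte 0: (45 ^ a2) ^ 72 = e7 ^ 72 = 95
byte 1: (69 ^ 6e) ^ 65 = 07 ^ 65 = 62
byte 2: (a9 ^ e5) ^ 62 = 4c ^ 62 = 2e
byte 3: (06 ^ d3) ^ 6f = d5 ^ 6f = ba
byte 4: (ec ^ 20) ^ 6f = cc ^ 6f = a3
byte 5: (3b ^ c7) ^ 74 = fc ^ 74 = 88
byte 6: (65 ^ 0d) ^ 20 = 68 ^ 20 = 48
byte 7: (dc ^ b6) ^ 6b = 6a ^ 6b = 01
byte 8: (f6 ^ e7) ^ 65 = 11 ^ 65 = 74
byte 9: (d4 ^ 81) ^ 72 = 55 ^ 72 = 27
byte 10: (b2 ^ 6d) ^ 6e = df ^ 6e = b1
byte 11: (d7 ^ c2) ^ 65 = 15 ^ 65 = 70

95622ebaa38848017427b170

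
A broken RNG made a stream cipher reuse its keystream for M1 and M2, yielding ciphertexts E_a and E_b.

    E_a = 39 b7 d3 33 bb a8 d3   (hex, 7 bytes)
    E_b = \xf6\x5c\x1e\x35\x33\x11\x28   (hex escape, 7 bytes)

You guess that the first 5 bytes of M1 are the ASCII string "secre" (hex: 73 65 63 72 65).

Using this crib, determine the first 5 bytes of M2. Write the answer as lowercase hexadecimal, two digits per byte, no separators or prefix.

First, E_a ⊕ E_b = (M1 ⊕ K) ⊕ (M2 ⊕ K) = M1 ⊕ M2, so the key drops out. Then M2 = (M1 ⊕ M2) ⊕ M1 over the first 5 bytes.
byte 0: (39 ^ f6) ^ 73 = cf ^ 73 = bc
byte 1: (b7 ^ 5c) ^ 65 = eb ^ 65 = 8e
byte 2: (d3 ^ 1e) ^ 63 = cd ^ 63 = ae
byte 3: (33 ^ 35) ^ 72 = 06 ^ 72 = 74
byte 4: (bb ^ 33) ^ 65 = 88 ^ 65 = ed

bc8eae74ed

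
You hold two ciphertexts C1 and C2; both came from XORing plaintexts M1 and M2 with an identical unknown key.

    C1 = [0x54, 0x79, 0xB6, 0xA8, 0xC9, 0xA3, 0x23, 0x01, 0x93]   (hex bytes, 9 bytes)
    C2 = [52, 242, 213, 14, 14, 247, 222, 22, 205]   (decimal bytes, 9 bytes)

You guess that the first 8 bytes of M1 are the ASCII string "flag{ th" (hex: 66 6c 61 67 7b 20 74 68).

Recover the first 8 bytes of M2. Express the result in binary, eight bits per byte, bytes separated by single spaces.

00000110 11100111 00000010 11000001 10111100 01110100 10001001 01111111

First, C1 ⊕ C2 = (M1 ⊕ K) ⊕ (M2 ⊕ K) = M1 ⊕ M2, so the key drops out. Then M2 = (M1 ⊕ M2) ⊕ M1 over the first 8 bytes.
byte 0: (54 xor 34) xor 66 = 60 xor 66 = 06
byte 1: (79 xor f2) xor 6c = 8b xor 6c = e7
byte 2: (b6 xor d5) xor 61 = 63 xor 61 = 02
byte 3: (a8 xor 0e) xor 67 = a6 xor 67 = c1
byte 4: (c9 xor 0e) xor 7b = c7 xor 7b = bc
byte 5: (a3 xor f7) xor 20 = 54 xor 20 = 74
byte 6: (23 xor de) xor 74 = fd xor 74 = 89
byte 7: (01 xor 16) xor 68 = 17 xor 68 = 7f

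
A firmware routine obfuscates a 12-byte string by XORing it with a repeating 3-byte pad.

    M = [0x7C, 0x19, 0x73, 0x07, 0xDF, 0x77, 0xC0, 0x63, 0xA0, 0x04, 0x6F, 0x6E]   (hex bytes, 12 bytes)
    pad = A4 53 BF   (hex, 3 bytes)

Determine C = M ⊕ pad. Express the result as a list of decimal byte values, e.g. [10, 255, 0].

[216, 74, 204, 163, 140, 200, 100, 48, 31, 160, 60, 209]

The 3-byte key repeats, so the effective keystream is a4 53 bf a4 53 bf a4 53 bf a4 53 bf.
byte 0: 01111100 XOR 10100100 = 11011000
byte 1: 00011001 XOR 01010011 = 01001010
byte 2: 01110011 XOR 10111111 = 11001100
byte 3: 00000111 XOR 10100100 = 10100011
byte 4: 11011111 XOR 01010011 = 10001100
byte 5: 01110111 XOR 10111111 = 11001000
byte 6: 11000000 XOR 10100100 = 01100100
byte 7: 01100011 XOR 01010011 = 00110000
byte 8: 10100000 XOR 10111111 = 00011111
byte 9: 00000100 XOR 10100100 = 10100000
byte 10: 01101111 XOR 01010011 = 00111100
byte 11: 01101110 XOR 10111111 = 11010001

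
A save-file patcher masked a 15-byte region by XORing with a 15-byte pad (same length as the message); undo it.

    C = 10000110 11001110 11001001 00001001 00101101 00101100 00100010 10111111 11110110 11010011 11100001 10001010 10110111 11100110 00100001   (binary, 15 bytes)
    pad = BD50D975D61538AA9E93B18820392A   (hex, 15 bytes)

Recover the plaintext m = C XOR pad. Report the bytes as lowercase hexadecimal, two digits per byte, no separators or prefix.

XOR is its own inverse, so applying the key byte-wise gives the result directly.
86 ⊕ bd = 3b
ce ⊕ 50 = 9e
c9 ⊕ d9 = 10
09 ⊕ 75 = 7c
2d ⊕ d6 = fb
2c ⊕ 15 = 39
22 ⊕ 38 = 1a
bf ⊕ aa = 15
f6 ⊕ 9e = 68
d3 ⊕ 93 = 40
e1 ⊕ b1 = 50
8a ⊕ 88 = 02
b7 ⊕ 20 = 97
e6 ⊕ 39 = df
21 ⊕ 2a = 0b

3b9e107cfb391a156840500297df0b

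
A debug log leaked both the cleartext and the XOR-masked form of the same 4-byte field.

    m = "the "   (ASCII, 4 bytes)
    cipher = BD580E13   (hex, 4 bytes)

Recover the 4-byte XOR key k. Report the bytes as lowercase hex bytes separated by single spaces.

c9 30 6b 33

Since cipher = m ⊕ k, XORing both sides with m gives k = m ⊕ cipher.
74 xor bd = c9
68 xor 58 = 30
65 xor 0e = 6b
20 xor 13 = 33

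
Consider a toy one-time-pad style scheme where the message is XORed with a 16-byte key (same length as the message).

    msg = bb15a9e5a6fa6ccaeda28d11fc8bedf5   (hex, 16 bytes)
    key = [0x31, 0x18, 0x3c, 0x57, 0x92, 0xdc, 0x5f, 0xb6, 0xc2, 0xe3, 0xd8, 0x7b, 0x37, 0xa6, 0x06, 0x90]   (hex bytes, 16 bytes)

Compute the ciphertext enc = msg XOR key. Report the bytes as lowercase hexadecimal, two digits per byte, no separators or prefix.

byte 0: bb XOR 31 = 8a
byte 1: 15 XOR 18 = 0d
byte 2: a9 XOR 3c = 95
byte 3: e5 XOR 57 = b2
byte 4: a6 XOR 92 = 34
byte 5: fa XOR dc = 26
byte 6: 6c XOR 5f = 33
byte 7: ca XOR b6 = 7c
byte 8: ed XOR c2 = 2f
byte 9: a2 XOR e3 = 41
byte 10: 8d XOR d8 = 55
byte 11: 11 XOR 7b = 6a
byte 12: fc XOR 37 = cb
byte 13: 8b XOR a6 = 2d
byte 14: ed XOR 06 = eb
byte 15: f5 XOR 90 = 65

8a0d95b23426337c2f41556acb2deb65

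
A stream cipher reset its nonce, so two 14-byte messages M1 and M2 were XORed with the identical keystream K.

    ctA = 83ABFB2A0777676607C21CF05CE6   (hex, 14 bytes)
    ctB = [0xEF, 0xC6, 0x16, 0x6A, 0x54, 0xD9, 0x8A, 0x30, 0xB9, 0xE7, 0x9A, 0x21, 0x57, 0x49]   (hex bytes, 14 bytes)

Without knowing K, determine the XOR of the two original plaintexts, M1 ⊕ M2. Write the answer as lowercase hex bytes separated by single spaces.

ctA ⊕ ctB = (M1 ⊕ K) ⊕ (M2 ⊕ K) = M1 ⊕ M2 — the shared key cancels under XOR.
83 XOR ef = 6c
ab XOR c6 = 6d
fb XOR 16 = ed
2a XOR 6a = 40
07 XOR 54 = 53
77 XOR d9 = ae
67 XOR 8a = ed
66 XOR 30 = 56
07 XOR b9 = be
c2 XOR e7 = 25
1c XOR 9a = 86
f0 XOR 21 = d1
5c XOR 57 = 0b
e6 XOR 49 = af

6c 6d ed 40 53 ae ed 56 be 25 86 d1 0b af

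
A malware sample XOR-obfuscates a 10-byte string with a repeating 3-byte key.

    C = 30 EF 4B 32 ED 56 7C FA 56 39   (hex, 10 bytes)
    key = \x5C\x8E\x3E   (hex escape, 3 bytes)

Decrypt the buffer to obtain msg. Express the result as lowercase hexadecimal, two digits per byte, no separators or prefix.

The 3-byte key repeats, so the effective keystream is 5c 8e 3e 5c 8e 3e 5c 8e 3e 5c.
byte 0:  48 ^  92 = 108
byte 1: 239 ^ 142 =  97
byte 2:  75 ^  62 = 117
byte 3:  50 ^  92 = 110
byte 4: 237 ^ 142 =  99
byte 5:  86 ^  62 = 104
byte 6: 124 ^  92 =  32
byte 7: 250 ^ 142 = 116
byte 8:  86 ^  62 = 104
byte 9:  57 ^  92 = 101

6c61756e636820746865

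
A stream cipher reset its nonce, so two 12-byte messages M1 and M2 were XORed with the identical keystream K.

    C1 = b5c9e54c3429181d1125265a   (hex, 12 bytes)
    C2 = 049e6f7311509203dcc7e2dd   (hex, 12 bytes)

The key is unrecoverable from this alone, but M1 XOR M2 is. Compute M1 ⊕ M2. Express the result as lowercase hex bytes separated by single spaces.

b1 57 8a 3f 25 79 8a 1e cd e2 c4 87

C1 ⊕ C2 = (M1 ⊕ K) ⊕ (M2 ⊕ K) = M1 ⊕ M2 — the shared key cancels under XOR.
byte 0: 181 ⊕   4 = 177
byte 1: 201 ⊕ 158 =  87
byte 2: 229 ⊕ 111 = 138
byte 3:  76 ⊕ 115 =  63
byte 4:  52 ⊕  17 =  37
byte 5:  41 ⊕  80 = 121
byte 6:  24 ⊕ 146 = 138
byte 7:  29 ⊕   3 =  30
byte 8:  17 ⊕ 220 = 205
byte 9:  37 ⊕ 199 = 226
byte 10:  38 ⊕ 226 = 196
byte 11:  90 ⊕ 221 = 135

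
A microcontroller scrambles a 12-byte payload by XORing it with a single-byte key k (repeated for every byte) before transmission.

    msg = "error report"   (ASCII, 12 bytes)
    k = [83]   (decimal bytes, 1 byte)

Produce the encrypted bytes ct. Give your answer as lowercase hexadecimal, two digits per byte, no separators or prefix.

The 1-byte key repeats, so the effective keystream is 53 53 53 53 53 53 53 53 53 53 53 53.
byte 0: 65 XOR 53 = 36
byte 1: 72 XOR 53 = 21
byte 2: 72 XOR 53 = 21
byte 3: 6f XOR 53 = 3c
byte 4: 72 XOR 53 = 21
byte 5: 20 XOR 53 = 73
byte 6: 72 XOR 53 = 21
byte 7: 65 XOR 53 = 36
byte 8: 70 XOR 53 = 23
byte 9: 6f XOR 53 = 3c
byte 10: 72 XOR 53 = 21
byte 11: 74 XOR 53 = 27

3621213c21732136233c2127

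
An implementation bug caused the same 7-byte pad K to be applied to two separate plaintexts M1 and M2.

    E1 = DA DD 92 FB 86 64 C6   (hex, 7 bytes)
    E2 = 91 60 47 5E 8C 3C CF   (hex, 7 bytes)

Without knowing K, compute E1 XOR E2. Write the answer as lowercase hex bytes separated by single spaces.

4b bd d5 a5 0a 58 09

E1 ⊕ E2 = (M1 ⊕ K) ⊕ (M2 ⊕ K) = M1 ⊕ M2 — the shared key cancels under XOR.
byte 0: 11011010 ^ 10010001 = 01001011
byte 1: 11011101 ^ 01100000 = 10111101
byte 2: 10010010 ^ 01000111 = 11010101
byte 3: 11111011 ^ 01011110 = 10100101
byte 4: 10000110 ^ 10001100 = 00001010
byte 5: 01100100 ^ 00111100 = 01011000
byte 6: 11000110 ^ 11001111 = 00001001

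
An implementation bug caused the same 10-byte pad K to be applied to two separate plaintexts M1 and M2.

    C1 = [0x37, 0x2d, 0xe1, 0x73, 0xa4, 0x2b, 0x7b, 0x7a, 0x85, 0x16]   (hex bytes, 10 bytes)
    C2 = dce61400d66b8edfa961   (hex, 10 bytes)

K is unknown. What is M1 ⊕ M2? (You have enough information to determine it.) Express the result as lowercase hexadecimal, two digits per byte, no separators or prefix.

ebcbf5737240f5a52c77

C1 ⊕ C2 = (M1 ⊕ K) ⊕ (M2 ⊕ K) = M1 ⊕ M2 — the shared key cancels under XOR.
37 xor dc = eb
2d xor e6 = cb
e1 xor 14 = f5
73 xor 00 = 73
a4 xor d6 = 72
2b xor 6b = 40
7b xor 8e = f5
7a xor df = a5
85 xor a9 = 2c
16 xor 61 = 77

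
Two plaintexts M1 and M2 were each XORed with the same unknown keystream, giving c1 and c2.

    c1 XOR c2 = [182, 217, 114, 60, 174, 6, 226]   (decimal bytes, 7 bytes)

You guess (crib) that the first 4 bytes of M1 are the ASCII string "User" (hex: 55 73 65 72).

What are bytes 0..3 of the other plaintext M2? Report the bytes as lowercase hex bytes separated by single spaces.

Since c1 ⊕ c2 = M1 ⊕ M2, XORing with the guessed M1 bytes yields the corresponding M2 bytes: M2 = (c1 ⊕ c2) ⊕ M1.
byte 0: b6 ^ 55 = e3
byte 1: d9 ^ 73 = aa
byte 2: 72 ^ 65 = 17
byte 3: 3c ^ 72 = 4e

e3 aa 17 4e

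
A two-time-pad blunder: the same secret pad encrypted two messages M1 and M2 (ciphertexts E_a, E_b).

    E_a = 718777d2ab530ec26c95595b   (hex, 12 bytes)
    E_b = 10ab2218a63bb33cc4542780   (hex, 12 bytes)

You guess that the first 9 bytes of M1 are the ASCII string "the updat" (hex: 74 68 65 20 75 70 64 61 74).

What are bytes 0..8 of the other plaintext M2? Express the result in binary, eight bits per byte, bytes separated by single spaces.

First, E_a ⊕ E_b = (M1 ⊕ K) ⊕ (M2 ⊕ K) = M1 ⊕ M2, so the key drops out. Then M2 = (M1 ⊕ M2) ⊕ M1 over the first 9 bytes.
byte 0: (71 ⊕ 10) ⊕ 74 = 61 ⊕ 74 = 15
byte 1: (87 ⊕ ab) ⊕ 68 = 2c ⊕ 68 = 44
byte 2: (77 ⊕ 22) ⊕ 65 = 55 ⊕ 65 = 30
byte 3: (d2 ⊕ 18) ⊕ 20 = ca ⊕ 20 = ea
byte 4: (ab ⊕ a6) ⊕ 75 = 0d ⊕ 75 = 78
byte 5: (53 ⊕ 3b) ⊕ 70 = 68 ⊕ 70 = 18
byte 6: (0e ⊕ b3) ⊕ 64 = bd ⊕ 64 = d9
byte 7: (c2 ⊕ 3c) ⊕ 61 = fe ⊕ 61 = 9f
byte 8: (6c ⊕ c4) ⊕ 74 = a8 ⊕ 74 = dc

00010101 01000100 00110000 11101010 01111000 00011000 11011001 10011111 11011100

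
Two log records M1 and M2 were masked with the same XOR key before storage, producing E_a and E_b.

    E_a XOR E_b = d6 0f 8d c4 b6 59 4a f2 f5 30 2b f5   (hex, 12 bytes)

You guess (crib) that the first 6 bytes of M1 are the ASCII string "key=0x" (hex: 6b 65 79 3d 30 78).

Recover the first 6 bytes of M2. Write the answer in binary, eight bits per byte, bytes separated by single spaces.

10111101 01101010 11110100 11111001 10000110 00100001

Since E_a ⊕ E_b = M1 ⊕ M2, XORing with the guessed M1 bytes yields the corresponding M2 bytes: M2 = (E_a ⊕ E_b) ⊕ M1.
d6 ⊕ 6b = bd
0f ⊕ 65 = 6a
8d ⊕ 79 = f4
c4 ⊕ 3d = f9
b6 ⊕ 30 = 86
59 ⊕ 78 = 21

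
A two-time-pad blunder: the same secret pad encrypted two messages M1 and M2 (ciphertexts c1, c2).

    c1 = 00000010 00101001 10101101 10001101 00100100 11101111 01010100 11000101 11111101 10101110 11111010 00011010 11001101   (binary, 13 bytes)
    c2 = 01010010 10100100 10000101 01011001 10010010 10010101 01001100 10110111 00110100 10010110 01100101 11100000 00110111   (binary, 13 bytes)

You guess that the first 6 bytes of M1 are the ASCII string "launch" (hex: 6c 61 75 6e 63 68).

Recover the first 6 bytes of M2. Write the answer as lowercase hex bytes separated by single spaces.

First, c1 ⊕ c2 = (M1 ⊕ K) ⊕ (M2 ⊕ K) = M1 ⊕ M2, so the key drops out. Then M2 = (M1 ⊕ M2) ⊕ M1 over the first 6 bytes.
byte 0: (02 ⊕ 52) ⊕ 6c = 50 ⊕ 6c = 3c
byte 1: (29 ⊕ a4) ⊕ 61 = 8d ⊕ 61 = ec
byte 2: (ad ⊕ 85) ⊕ 75 = 28 ⊕ 75 = 5d
byte 3: (8d ⊕ 59) ⊕ 6e = d4 ⊕ 6e = ba
byte 4: (24 ⊕ 92) ⊕ 63 = b6 ⊕ 63 = d5
byte 5: (ef ⊕ 95) ⊕ 68 = 7a ⊕ 68 = 12

3c ec 5d ba d5 12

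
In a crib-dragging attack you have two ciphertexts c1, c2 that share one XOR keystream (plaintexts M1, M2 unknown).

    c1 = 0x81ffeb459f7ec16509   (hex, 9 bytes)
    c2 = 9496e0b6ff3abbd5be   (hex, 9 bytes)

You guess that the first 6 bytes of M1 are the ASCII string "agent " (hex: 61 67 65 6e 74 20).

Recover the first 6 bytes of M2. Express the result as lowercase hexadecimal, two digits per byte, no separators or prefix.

740e6e9d1464

First, c1 ⊕ c2 = (M1 ⊕ K) ⊕ (M2 ⊕ K) = M1 ⊕ M2, so the key drops out. Then M2 = (M1 ⊕ M2) ⊕ M1 over the first 6 bytes.
byte 0: (81 xor 94) xor 61 = 15 xor 61 = 74
byte 1: (ff xor 96) xor 67 = 69 xor 67 = 0e
byte 2: (eb xor e0) xor 65 = 0b xor 65 = 6e
byte 3: (45 xor b6) xor 6e = f3 xor 6e = 9d
byte 4: (9f xor ff) xor 74 = 60 xor 74 = 14
byte 5: (7e xor 3a) xor 20 = 44 xor 20 = 64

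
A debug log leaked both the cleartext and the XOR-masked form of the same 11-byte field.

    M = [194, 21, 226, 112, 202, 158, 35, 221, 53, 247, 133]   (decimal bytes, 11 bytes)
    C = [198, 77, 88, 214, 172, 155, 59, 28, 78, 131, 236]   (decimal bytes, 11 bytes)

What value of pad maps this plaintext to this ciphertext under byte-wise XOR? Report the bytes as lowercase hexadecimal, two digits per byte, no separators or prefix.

Since C = M ⊕ pad, XORing both sides with M gives pad = M ⊕ C.
c2 ⊕ c6 = 04
15 ⊕ 4d = 58
e2 ⊕ 58 = ba
70 ⊕ d6 = a6
ca ⊕ ac = 66
9e ⊕ 9b = 05
23 ⊕ 3b = 18
dd ⊕ 1c = c1
35 ⊕ 4e = 7b
f7 ⊕ 83 = 74
85 ⊕ ec = 69

0458baa6660518c17b7469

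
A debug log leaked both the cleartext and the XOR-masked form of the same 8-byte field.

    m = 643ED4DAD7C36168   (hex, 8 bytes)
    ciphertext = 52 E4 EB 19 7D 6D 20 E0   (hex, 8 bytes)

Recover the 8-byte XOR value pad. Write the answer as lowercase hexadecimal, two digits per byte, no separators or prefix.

Since ciphertext = m ⊕ pad, XORing both sides with m gives pad = m ⊕ ciphertext.
01100100 xor 01010010 = 00110110
00111110 xor 11100100 = 11011010
11010100 xor 11101011 = 00111111
11011010 xor 00011001 = 11000011
11010111 xor 01111101 = 10101010
11000011 xor 01101101 = 10101110
01100001 xor 00100000 = 01000001
01101000 xor 11100000 = 10001000

36da3fc3aaae4188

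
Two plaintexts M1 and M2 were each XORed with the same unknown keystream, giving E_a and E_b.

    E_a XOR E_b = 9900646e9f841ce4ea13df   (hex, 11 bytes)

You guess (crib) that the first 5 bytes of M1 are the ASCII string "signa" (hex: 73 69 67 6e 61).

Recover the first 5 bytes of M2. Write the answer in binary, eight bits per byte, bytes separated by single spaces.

11101010 01101001 00000011 00000000 11111110

Since E_a ⊕ E_b = M1 ⊕ M2, XORing with the guessed M1 bytes yields the corresponding M2 bytes: M2 = (E_a ⊕ E_b) ⊕ M1.
99 ⊕ 73 = ea
00 ⊕ 69 = 69
64 ⊕ 67 = 03
6e ⊕ 6e = 00
9f ⊕ 61 = fe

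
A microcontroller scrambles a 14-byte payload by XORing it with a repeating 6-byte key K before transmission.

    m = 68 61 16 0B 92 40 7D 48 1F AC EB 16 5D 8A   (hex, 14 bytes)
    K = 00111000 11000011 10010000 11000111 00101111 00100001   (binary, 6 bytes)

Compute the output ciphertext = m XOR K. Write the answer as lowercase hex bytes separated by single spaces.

The 6-byte key repeats, so the effective keystream is 38 c3 90 c7 2f 21 38 c3 90 c7 2f 21 38 c3.
byte 0: 68 XOR 38 = 50
byte 1: 61 XOR c3 = a2
byte 2: 16 XOR 90 = 86
byte 3: 0b XOR c7 = cc
byte 4: 92 XOR 2f = bd
byte 5: 40 XOR 21 = 61
byte 6: 7d XOR 38 = 45
byte 7: 48 XOR c3 = 8b
byte 8: 1f XOR 90 = 8f
byte 9: ac XOR c7 = 6b
byte 10: eb XOR 2f = c4
byte 11: 16 XOR 21 = 37
byte 12: 5d XOR 38 = 65
byte 13: 8a XOR c3 = 49

50 a2 86 cc bd 61 45 8b 8f 6b c4 37 65 49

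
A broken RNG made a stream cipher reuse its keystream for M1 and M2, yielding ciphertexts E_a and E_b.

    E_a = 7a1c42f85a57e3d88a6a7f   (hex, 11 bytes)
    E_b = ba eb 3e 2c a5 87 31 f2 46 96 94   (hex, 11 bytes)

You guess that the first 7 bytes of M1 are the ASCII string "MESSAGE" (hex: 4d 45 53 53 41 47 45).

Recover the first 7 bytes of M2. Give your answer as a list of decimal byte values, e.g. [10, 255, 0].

First, E_a ⊕ E_b = (M1 ⊕ K) ⊕ (M2 ⊕ K) = M1 ⊕ M2, so the key drops out. Then M2 = (M1 ⊕ M2) ⊕ M1 over the first 7 bytes.
byte 0: (7a ⊕ ba) ⊕ 4d = c0 ⊕ 4d = 8d
byte 1: (1c ⊕ eb) ⊕ 45 = f7 ⊕ 45 = b2
byte 2: (42 ⊕ 3e) ⊕ 53 = 7c ⊕ 53 = 2f
byte 3: (f8 ⊕ 2c) ⊕ 53 = d4 ⊕ 53 = 87
byte 4: (5a ⊕ a5) ⊕ 41 = ff ⊕ 41 = be
byte 5: (57 ⊕ 87) ⊕ 47 = d0 ⊕ 47 = 97
byte 6: (e3 ⊕ 31) ⊕ 45 = d2 ⊕ 45 = 97

[141, 178, 47, 135, 190, 151, 151]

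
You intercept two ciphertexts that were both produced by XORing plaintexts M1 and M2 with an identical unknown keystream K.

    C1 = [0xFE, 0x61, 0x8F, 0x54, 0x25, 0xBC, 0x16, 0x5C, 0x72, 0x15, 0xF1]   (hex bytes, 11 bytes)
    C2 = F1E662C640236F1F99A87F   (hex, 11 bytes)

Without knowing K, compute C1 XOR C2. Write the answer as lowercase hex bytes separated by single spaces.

C1 ⊕ C2 = (M1 ⊕ K) ⊕ (M2 ⊕ K) = M1 ⊕ M2 — the shared key cancels under XOR.
fe ^ f1 = 0f
61 ^ e6 = 87
8f ^ 62 = ed
54 ^ c6 = 92
25 ^ 40 = 65
bc ^ 23 = 9f
16 ^ 6f = 79
5c ^ 1f = 43
72 ^ 99 = eb
15 ^ a8 = bd
f1 ^ 7f = 8e

0f 87 ed 92 65 9f 79 43 eb bd 8e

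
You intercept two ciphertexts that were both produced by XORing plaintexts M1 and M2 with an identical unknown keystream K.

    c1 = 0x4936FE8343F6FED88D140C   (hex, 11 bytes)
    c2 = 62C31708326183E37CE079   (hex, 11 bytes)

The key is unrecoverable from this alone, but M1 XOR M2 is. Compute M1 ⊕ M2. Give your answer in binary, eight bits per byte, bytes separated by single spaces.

00101011 11110101 11101001 10001011 01110001 10010111 01111101 00111011 11110001 11110100 01110101

c1 ⊕ c2 = (M1 ⊕ K) ⊕ (M2 ⊕ K) = M1 ⊕ M2 — the shared key cancels under XOR.
49 xor 62 = 2b
36 xor c3 = f5
fe xor 17 = e9
83 xor 08 = 8b
43 xor 32 = 71
f6 xor 61 = 97
fe xor 83 = 7d
d8 xor e3 = 3b
8d xor 7c = f1
14 xor e0 = f4
0c xor 79 = 75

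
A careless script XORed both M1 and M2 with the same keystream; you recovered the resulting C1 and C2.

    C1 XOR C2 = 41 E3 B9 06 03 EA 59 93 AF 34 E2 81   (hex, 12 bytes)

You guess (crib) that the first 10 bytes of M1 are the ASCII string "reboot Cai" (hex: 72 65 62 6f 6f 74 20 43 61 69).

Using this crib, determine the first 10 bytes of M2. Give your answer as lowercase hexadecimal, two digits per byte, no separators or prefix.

Since C1 ⊕ C2 = M1 ⊕ M2, XORing with the guessed M1 bytes yields the corresponding M2 bytes: M2 = (C1 ⊕ C2) ⊕ M1.
41 XOR 72 = 33
e3 XOR 65 = 86
b9 XOR 62 = db
06 XOR 6f = 69
03 XOR 6f = 6c
ea XOR 74 = 9e
59 XOR 20 = 79
93 XOR 43 = d0
af XOR 61 = ce
34 XOR 69 = 5d

3386db696c9e79d0ce5d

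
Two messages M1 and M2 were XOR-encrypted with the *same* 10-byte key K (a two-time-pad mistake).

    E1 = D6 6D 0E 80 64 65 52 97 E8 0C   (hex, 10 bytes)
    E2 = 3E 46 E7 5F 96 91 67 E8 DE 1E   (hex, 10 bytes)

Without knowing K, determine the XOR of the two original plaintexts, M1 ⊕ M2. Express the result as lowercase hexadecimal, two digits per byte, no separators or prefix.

e82be9dff2f4357f3612

E1 ⊕ E2 = (M1 ⊕ K) ⊕ (M2 ⊕ K) = M1 ⊕ M2 — the shared key cancels under XOR.
d6 ^ 3e = e8
6d ^ 46 = 2b
0e ^ e7 = e9
80 ^ 5f = df
64 ^ 96 = f2
65 ^ 91 = f4
52 ^ 67 = 35
97 ^ e8 = 7f
e8 ^ de = 36
0c ^ 1e = 12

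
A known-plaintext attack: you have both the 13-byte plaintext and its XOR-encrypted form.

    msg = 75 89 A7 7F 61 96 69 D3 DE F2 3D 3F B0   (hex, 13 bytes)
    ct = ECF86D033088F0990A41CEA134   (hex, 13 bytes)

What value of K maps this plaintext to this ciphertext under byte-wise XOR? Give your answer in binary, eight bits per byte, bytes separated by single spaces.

10011001 01110001 11001010 01111100 01010001 00011110 10011001 01001010 11010100 10110011 11110011 10011110 10000100

Since ct = msg ⊕ K, XORing both sides with msg gives K = msg ⊕ ct.
75 xor ec = 99
89 xor f8 = 71
a7 xor 6d = ca
7f xor 03 = 7c
61 xor 30 = 51
96 xor 88 = 1e
69 xor f0 = 99
d3 xor 99 = 4a
de xor 0a = d4
f2 xor 41 = b3
3d xor ce = f3
3f xor a1 = 9e
b0 xor 34 = 84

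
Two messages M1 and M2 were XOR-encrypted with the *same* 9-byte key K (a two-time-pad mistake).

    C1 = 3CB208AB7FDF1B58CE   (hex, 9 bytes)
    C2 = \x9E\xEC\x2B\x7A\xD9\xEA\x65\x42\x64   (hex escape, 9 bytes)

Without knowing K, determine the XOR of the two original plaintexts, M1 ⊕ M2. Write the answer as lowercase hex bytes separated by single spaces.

a2 5e 23 d1 a6 35 7e 1a aa

C1 ⊕ C2 = (M1 ⊕ K) ⊕ (M2 ⊕ K) = M1 ⊕ M2 — the shared key cancels under XOR.
byte 0: 3c xor 9e = a2
byte 1: b2 xor ec = 5e
byte 2: 08 xor 2b = 23
byte 3: ab xor 7a = d1
byte 4: 7f xor d9 = a6
byte 5: df xor ea = 35
byte 6: 1b xor 65 = 7e
byte 7: 58 xor 42 = 1a
byte 8: ce xor 64 = aa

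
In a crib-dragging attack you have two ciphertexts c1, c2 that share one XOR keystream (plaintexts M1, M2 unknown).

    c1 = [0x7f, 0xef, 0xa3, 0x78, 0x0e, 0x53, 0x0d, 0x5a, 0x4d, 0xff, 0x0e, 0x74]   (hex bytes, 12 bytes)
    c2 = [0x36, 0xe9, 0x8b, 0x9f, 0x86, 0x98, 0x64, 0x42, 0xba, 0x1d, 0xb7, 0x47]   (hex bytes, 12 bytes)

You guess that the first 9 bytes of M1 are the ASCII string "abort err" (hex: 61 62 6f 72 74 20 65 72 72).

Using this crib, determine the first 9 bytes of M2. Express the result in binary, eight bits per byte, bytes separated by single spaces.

00101000 01100100 01000111 10010101 11111100 11101011 00001100 01101010 10000101

First, c1 ⊕ c2 = (M1 ⊕ K) ⊕ (M2 ⊕ K) = M1 ⊕ M2, so the key drops out. Then M2 = (M1 ⊕ M2) ⊕ M1 over the first 9 bytes.
byte 0: (7f ⊕ 36) ⊕ 61 = 49 ⊕ 61 = 28
byte 1: (ef ⊕ e9) ⊕ 62 = 06 ⊕ 62 = 64
byte 2: (a3 ⊕ 8b) ⊕ 6f = 28 ⊕ 6f = 47
byte 3: (78 ⊕ 9f) ⊕ 72 = e7 ⊕ 72 = 95
byte 4: (0e ⊕ 86) ⊕ 74 = 88 ⊕ 74 = fc
byte 5: (53 ⊕ 98) ⊕ 20 = cb ⊕ 20 = eb
byte 6: (0d ⊕ 64) ⊕ 65 = 69 ⊕ 65 = 0c
byte 7: (5a ⊕ 42) ⊕ 72 = 18 ⊕ 72 = 6a
byte 8: (4d ⊕ ba) ⊕ 72 = f7 ⊕ 72 = 85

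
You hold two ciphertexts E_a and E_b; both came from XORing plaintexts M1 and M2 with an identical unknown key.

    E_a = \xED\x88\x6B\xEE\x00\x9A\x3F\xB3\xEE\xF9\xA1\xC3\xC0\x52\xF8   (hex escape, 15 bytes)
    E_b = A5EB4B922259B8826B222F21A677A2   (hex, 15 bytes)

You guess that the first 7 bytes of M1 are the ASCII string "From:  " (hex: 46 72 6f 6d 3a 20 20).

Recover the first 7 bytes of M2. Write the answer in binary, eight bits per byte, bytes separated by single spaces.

00001110 00010001 01001111 00010001 00011000 11100011 10100111

First, E_a ⊕ E_b = (M1 ⊕ K) ⊕ (M2 ⊕ K) = M1 ⊕ M2, so the key drops out. Then M2 = (M1 ⊕ M2) ⊕ M1 over the first 7 bytes.
byte 0: (ed XOR a5) XOR 46 = 48 XOR 46 = 0e
byte 1: (88 XOR eb) XOR 72 = 63 XOR 72 = 11
byte 2: (6b XOR 4b) XOR 6f = 20 XOR 6f = 4f
byte 3: (ee XOR 92) XOR 6d = 7c XOR 6d = 11
byte 4: (00 XOR 22) XOR 3a = 22 XOR 3a = 18
byte 5: (9a XOR 59) XOR 20 = c3 XOR 20 = e3
byte 6: (3f XOR b8) XOR 20 = 87 XOR 20 = a7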